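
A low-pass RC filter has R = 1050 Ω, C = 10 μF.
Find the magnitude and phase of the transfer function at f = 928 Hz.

Step 1 — Angular frequency: ω = 2π·928 = 5831 rad/s.
Step 2 — Transfer function: H(jω) = 1/(1 + jωRC).
Step 3 — Denominator: 1 + jωRC = 1 + j·5831·1050·1e-05 = 1 + j61.22.
Step 4 — H = 0.0002667 - j0.01633.
Step 5 — Magnitude: |H| = 0.01633 (-35.7 dB); phase: φ = -89.1°.

|H| = 0.01633 (-35.7 dB), φ = -89.1°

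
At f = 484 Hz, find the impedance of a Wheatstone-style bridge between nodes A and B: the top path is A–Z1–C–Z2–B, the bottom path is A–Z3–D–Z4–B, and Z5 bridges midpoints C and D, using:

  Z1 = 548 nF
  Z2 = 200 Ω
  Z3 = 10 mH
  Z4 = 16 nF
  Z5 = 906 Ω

Step 1 — Angular frequency: ω = 2π·f = 2π·484 = 3041 rad/s.
Step 2 — Component impedances:
  Z1: Z = 1/(jωC) = -j/(ω·C) = 0 - j600.1 Ω
  Z2: Z = R = 200 Ω
  Z3: Z = jωL = j·3041·0.01 = 0 + j30.41 Ω
  Z4: Z = 1/(jωC) = -j/(ω·C) = 0 - j2.055e+04 Ω
  Z5: Z = R = 906 Ω
Step 3 — Bridge requires nodal analysis (the Z5 bridge couples midpoints C and D, so the two paths cannot be reduced to a simple series/parallel combination). Setting node B to ground and injecting 1 A at node A, the 3-node admittance system at A, C, D solves to V_A = Z_AB = 465.5 - j422.3 Ω = 628.5∠-42.2° Ω.

Z = 465.5 - j422.3 Ω = 628.5∠-42.2° Ω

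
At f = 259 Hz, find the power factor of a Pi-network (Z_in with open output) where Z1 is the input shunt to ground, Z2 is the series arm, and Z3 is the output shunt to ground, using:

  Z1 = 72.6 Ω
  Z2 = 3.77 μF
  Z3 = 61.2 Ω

Step 1 — Angular frequency: ω = 2π·f = 2π·259 = 1627 rad/s.
Step 2 — Component impedances:
  Z1: Z = R = 72.6 Ω
  Z2: Z = 1/(jωC) = -j/(ω·C) = 0 - j163 Ω
  Z3: Z = R = 61.2 Ω
Step 3 — With open output, the series arm Z2 and the output shunt Z3 appear in series to ground: Z2 + Z3 = 61.2 - j163 Ω.
Step 4 — Parallel with input shunt Z1: Z_in = Z1 || (Z2 + Z3) = 56.74 - j19.32 Ω = 59.94∠-18.8° Ω.
Step 5 — Power factor: PF = cos(φ) = Re(Z)/|Z| = 56.74/59.94 = 0.9466.
Step 6 — Type: Im(Z) = -19.32 ⇒ leading (phase φ = -18.8°).

PF = 0.9466 (leading, φ = -18.8°)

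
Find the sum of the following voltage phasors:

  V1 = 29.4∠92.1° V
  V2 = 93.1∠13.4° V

Step 1 — Convert each phasor to rectangular form:
  V1 = 29.4·(cos(92.1°) + j·sin(92.1°)) = -1.077 + j29.38 V
  V2 = 93.1·(cos(13.4°) + j·sin(13.4°)) = 90.57 + j21.58 V
Step 2 — Sum components: V_total = 89.49 + j50.96 V.
Step 3 — Convert to polar: |V_total| = 103 V, ∠V_total = 29.7°.

V_total = 103∠29.7° V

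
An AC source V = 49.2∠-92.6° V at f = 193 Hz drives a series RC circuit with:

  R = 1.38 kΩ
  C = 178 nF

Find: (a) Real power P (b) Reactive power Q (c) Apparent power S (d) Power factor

Step 1 — Angular frequency: ω = 2π·f = 2π·193 = 1213 rad/s.
Step 2 — Component impedances:
  R: Z = R = 1380 Ω
  C: Z = 1/(jωC) = -j/(ω·C) = 0 - j4633 Ω
Step 3 — Series combination: Z_total = R + C = 1380 - j4633 Ω = 4834∠-73.4° Ω.
Step 4 — Source phasor: V = 49.2∠-92.6° V = -2.232 - j49.15 V.
Step 5 — Current: I = V / Z = 0.009613 - j0.003345 A = 0.01018∠-19.2° A.
Step 6 — Complex power: S = V·I* = 0.143 - j0.4799 VA.
Step 7 — Real power: P = Re(S) = 0.143 W.
Step 8 — Reactive power: Q = Im(S) = -0.4799 VAR.
Step 9 — Apparent power: |S| = 0.5008 VA.
Step 10 — Power factor: PF = P/|S| = 0.2855 (leading).

(a) P = 0.143 W  (b) Q = -0.4799 VAR  (c) S = 0.5008 VA  (d) PF = 0.2855 (leading)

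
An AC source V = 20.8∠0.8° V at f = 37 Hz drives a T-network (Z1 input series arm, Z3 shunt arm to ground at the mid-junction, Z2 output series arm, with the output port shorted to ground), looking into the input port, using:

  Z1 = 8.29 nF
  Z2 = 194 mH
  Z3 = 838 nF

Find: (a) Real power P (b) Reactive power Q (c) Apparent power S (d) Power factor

Step 1 — Angular frequency: ω = 2π·f = 2π·37 = 232.5 rad/s.
Step 2 — Component impedances:
  Z1: Z = 1/(jωC) = -j/(ω·C) = 0 - j5.189e+05 Ω
  Z2: Z = jωL = j·232.5·0.194 = 0 + j45.1 Ω
  Z3: Z = 1/(jωC) = -j/(ω·C) = 0 - j5133 Ω
Step 3 — With the output port shorted to ground, the output series arm Z2 runs from the junction to ground; the shunt arm Z3 also runs from the junction to ground. They appear in parallel: Z3 || Z2 = 0 + j45.5 Ω.
Step 4 — Series with input arm Z1: Z_in = Z1 + (Z3 || Z2) = 0 - j5.188e+05 Ω = 5.188e+05∠-90.0° Ω.
Step 5 — Source phasor: V = 20.8∠0.8° V = 20.8 + j0.2904 V.
Step 6 — Current: I = V / Z = -5.597e-07 + j4.009e-05 A = 4.009e-05∠90.8° A.
Step 7 — Complex power: S = V·I* = 0 - j0.0008339 VA.
Step 8 — Real power: P = Re(S) = 0 W.
Step 9 — Reactive power: Q = Im(S) = -0.0008339 VAR.
Step 10 — Apparent power: |S| = 0.0008339 VA.
Step 11 — Power factor: PF = P/|S| = 0 (leading).

(a) P = 0 W  (b) Q = -0.0008339 VAR  (c) S = 0.0008339 VA  (d) PF = 0 (leading)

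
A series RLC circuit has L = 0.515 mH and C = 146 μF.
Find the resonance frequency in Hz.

Step 1 — Resonance condition Im(Z)=0 gives ω₀ = 1/√(LC).
Step 2 — ω₀ = 1/√(0.000515·0.000146) = 3647 rad/s.
Step 3 — f₀ = ω₀/(2π) = 580.4 Hz.

f₀ = 580.4 Hz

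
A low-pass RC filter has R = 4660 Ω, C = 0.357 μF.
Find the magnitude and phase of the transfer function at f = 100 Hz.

Step 1 — Angular frequency: ω = 2π·100 = 628.3 rad/s.
Step 2 — Transfer function: H(jω) = 1/(1 + jωRC).
Step 3 — Denominator: 1 + jωRC = 1 + j·628.3·4660·3.57e-07 = 1 + j1.045.
Step 4 — H = 0.4779 - j0.4995.
Step 5 — Magnitude: |H| = 0.6913 (-3.2 dB); phase: φ = -46.3°.

|H| = 0.6913 (-3.2 dB), φ = -46.3°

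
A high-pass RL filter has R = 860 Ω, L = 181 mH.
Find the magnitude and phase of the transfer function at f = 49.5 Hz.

Step 1 — Angular frequency: ω = 2π·49.5 = 311 rad/s.
Step 2 — Transfer function: H(jω) = jωL/(R + jωL).
Step 3 — Numerator jωL = j·56.29; denominator R + jωL = 860 + j56.29.
Step 4 — H = 0.004267 + j0.06518.
Step 5 — Magnitude: |H| = 0.06532 (-23.7 dB); phase: φ = 86.3°.

|H| = 0.06532 (-23.7 dB), φ = 86.3°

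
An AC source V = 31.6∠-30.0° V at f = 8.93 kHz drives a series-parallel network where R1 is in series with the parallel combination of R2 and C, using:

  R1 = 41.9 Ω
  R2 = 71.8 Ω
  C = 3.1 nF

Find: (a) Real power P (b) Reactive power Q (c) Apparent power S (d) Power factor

Step 1 — Angular frequency: ω = 2π·f = 2π·8930 = 5.611e+04 rad/s.
Step 2 — Component impedances:
  R1: Z = R = 41.9 Ω
  R2: Z = R = 71.8 Ω
  C: Z = 1/(jωC) = -j/(ω·C) = 0 - j5749 Ω
Step 3 — Parallel branch: R2 || C = 1/(1/R2 + 1/C) = 71.79 - j0.8965 Ω.
Step 4 — Series with R1: Z_total = R1 + (R2 || C) = 113.7 - j0.8965 Ω = 113.7∠-0.5° Ω.
Step 5 — Source phasor: V = 31.6∠-30.0° V = 27.37 - j15.8 V.
Step 6 — Current: I = V / Z = 0.2418 - j0.1371 A = 0.2779∠-29.5° A.
Step 7 — Complex power: S = V·I* = 8.783 - j0.06926 VA.
Step 8 — Real power: P = Re(S) = 8.783 W.
Step 9 — Reactive power: Q = Im(S) = -0.06926 VAR.
Step 10 — Apparent power: |S| = 8.783 VA.
Step 11 — Power factor: PF = P/|S| = 1 (leading).

(a) P = 8.783 W  (b) Q = -0.06926 VAR  (c) S = 8.783 VA  (d) PF = 1 (leading)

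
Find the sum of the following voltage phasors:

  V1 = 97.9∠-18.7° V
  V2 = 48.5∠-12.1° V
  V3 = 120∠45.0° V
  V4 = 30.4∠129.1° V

Step 1 — Convert each phasor to rectangular form:
  V1 = 97.9·(cos(-18.7°) + j·sin(-18.7°)) = 92.73 - j31.39 V
  V2 = 48.5·(cos(-12.1°) + j·sin(-12.1°)) = 47.42 - j10.17 V
  V3 = 120·(cos(45.0°) + j·sin(45.0°)) = 84.85 + j84.85 V
  V4 = 30.4·(cos(129.1°) + j·sin(129.1°)) = -19.17 + j23.59 V
Step 2 — Sum components: V_total = 205.8 + j66.89 V.
Step 3 — Convert to polar: |V_total| = 216.4 V, ∠V_total = 18.0°.

V_total = 216.4∠18.0° V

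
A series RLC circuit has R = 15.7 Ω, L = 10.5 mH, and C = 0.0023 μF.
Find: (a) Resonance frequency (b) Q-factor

Step 1 — Resonance condition Im(Z)=0 gives ω₀ = 1/√(LC).
Step 2 — ω₀ = 1/√(0.0105·2.3e-09) = 2.035e+05 rad/s.
Step 3 — f₀ = ω₀/(2π) = 3.239e+04 Hz.
Step 4 — Series Q: Q = ω₀L/R = 2.035e+05·0.0105/15.7 = 136.1.

(a) f₀ = 3.239e+04 Hz  (b) Q = 136.1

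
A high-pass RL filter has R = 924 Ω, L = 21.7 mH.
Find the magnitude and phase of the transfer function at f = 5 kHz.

Step 1 — Angular frequency: ω = 2π·5000 = 3.142e+04 rad/s.
Step 2 — Transfer function: H(jω) = jωL/(R + jωL).
Step 3 — Numerator jωL = j·681.7; denominator R + jωL = 924 + j681.7.
Step 4 — H = 0.3525 + j0.4777.
Step 5 — Magnitude: |H| = 0.5937 (-4.5 dB); phase: φ = 53.6°.

|H| = 0.5937 (-4.5 dB), φ = 53.6°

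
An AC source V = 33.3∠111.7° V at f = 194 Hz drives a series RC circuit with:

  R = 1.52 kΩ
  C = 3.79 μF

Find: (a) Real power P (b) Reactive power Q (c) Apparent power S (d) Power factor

Step 1 — Angular frequency: ω = 2π·f = 2π·194 = 1219 rad/s.
Step 2 — Component impedances:
  R: Z = R = 1520 Ω
  C: Z = 1/(jωC) = -j/(ω·C) = 0 - j216.5 Ω
Step 3 — Series combination: Z_total = R + C = 1520 - j216.5 Ω = 1535∠-8.1° Ω.
Step 4 — Source phasor: V = 33.3∠111.7° V = -12.31 + j30.94 V.
Step 5 — Current: I = V / Z = -0.01078 + j0.01882 A = 0.02169∠119.8° A.
Step 6 — Complex power: S = V·I* = 0.715 - j0.1018 VA.
Step 7 — Real power: P = Re(S) = 0.715 W.
Step 8 — Reactive power: Q = Im(S) = -0.1018 VAR.
Step 9 — Apparent power: |S| = 0.7222 VA.
Step 10 — Power factor: PF = P/|S| = 0.99 (leading).

(a) P = 0.715 W  (b) Q = -0.1018 VAR  (c) S = 0.7222 VA  (d) PF = 0.99 (leading)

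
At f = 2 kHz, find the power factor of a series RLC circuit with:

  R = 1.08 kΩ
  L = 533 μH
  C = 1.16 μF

Step 1 — Angular frequency: ω = 2π·f = 2π·2000 = 1.257e+04 rad/s.
Step 2 — Component impedances:
  R: Z = R = 1080 Ω
  L: Z = jωL = j·1.257e+04·0.000533 = 0 + j6.698 Ω
  C: Z = 1/(jωC) = -j/(ω·C) = 0 - j68.6 Ω
Step 3 — Series combination: Z_total = R + L + C = 1080 - j61.9 Ω = 1082∠-3.3° Ω.
Step 4 — Power factor: PF = cos(φ) = Re(Z)/|Z| = 1080/1081.77 = 0.9984.
Step 5 — Type: Im(Z) = -61.9 ⇒ leading (phase φ = -3.3°).

PF = 0.9984 (leading, φ = -3.3°)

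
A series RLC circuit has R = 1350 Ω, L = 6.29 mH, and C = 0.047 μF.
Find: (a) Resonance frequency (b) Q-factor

Step 1 — Resonance condition Im(Z)=0 gives ω₀ = 1/√(LC).
Step 2 — ω₀ = 1/√(0.00629·4.7e-08) = 5.816e+04 rad/s.
Step 3 — f₀ = ω₀/(2π) = 9256 Hz.
Step 4 — Series Q: Q = ω₀L/R = 5.816e+04·0.00629/1350 = 0.271.

(a) f₀ = 9256 Hz  (b) Q = 0.271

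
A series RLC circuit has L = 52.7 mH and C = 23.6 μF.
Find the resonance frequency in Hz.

Step 1 — Resonance condition Im(Z)=0 gives ω₀ = 1/√(LC).
Step 2 — ω₀ = 1/√(0.0527·2.36e-05) = 896.7 rad/s.
Step 3 — f₀ = ω₀/(2π) = 142.7 Hz.

f₀ = 142.7 Hz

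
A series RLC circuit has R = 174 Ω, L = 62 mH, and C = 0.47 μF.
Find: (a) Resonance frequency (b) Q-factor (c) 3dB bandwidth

Step 1 — Resonance: ω₀ = 1/√(LC) = 1/√(0.062·4.7e-07) = 5858 rad/s.
Step 2 — f₀ = ω₀/(2π) = 932.3 Hz.
Step 3 — Series Q: Q = ω₀L/R = 5858·0.062/174 = 2.087.
Step 4 — Bandwidth: Δω = ω₀/Q = 2806 rad/s; BW = Δω/(2π) = 446.7 Hz.

(a) f₀ = 932.3 Hz  (b) Q = 2.087  (c) BW = 446.7 Hz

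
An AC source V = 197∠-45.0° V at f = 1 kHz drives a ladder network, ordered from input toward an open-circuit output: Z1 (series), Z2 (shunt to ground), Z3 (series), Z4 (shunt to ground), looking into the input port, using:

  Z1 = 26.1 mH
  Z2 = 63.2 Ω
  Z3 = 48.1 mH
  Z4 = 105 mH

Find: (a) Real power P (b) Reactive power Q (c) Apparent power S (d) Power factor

Step 1 — Angular frequency: ω = 2π·f = 2π·1000 = 6283 rad/s.
Step 2 — Component impedances:
  Z1: Z = jωL = j·6283·0.0261 = 0 + j164 Ω
  Z2: Z = R = 63.2 Ω
  Z3: Z = jωL = j·6283·0.0481 = 0 + j302.2 Ω
  Z4: Z = jωL = j·6283·0.105 = 0 + j659.7 Ω
Step 3 — Ladder network (open output): work backward from the far end, alternating series and parallel combinations. Z_in = 62.93 + j168.1 Ω = 179.5∠69.5° Ω.
Step 4 — Source phasor: V = 197∠-45.0° V = 139.3 - j139.3 V.
Step 5 — Current: I = V / Z = -0.4547 - j0.9987 A = 1.097∠-114.5° A.
Step 6 — Complex power: S = V·I* = 75.78 + j202.5 VA.
Step 7 — Real power: P = Re(S) = 75.78 W.
Step 8 — Reactive power: Q = Im(S) = 202.5 VAR.
Step 9 — Apparent power: |S| = 216.2 VA.
Step 10 — Power factor: PF = P/|S| = 0.3505 (lagging).

(a) P = 75.78 W  (b) Q = 202.5 VAR  (c) S = 216.2 VA  (d) PF = 0.3505 (lagging)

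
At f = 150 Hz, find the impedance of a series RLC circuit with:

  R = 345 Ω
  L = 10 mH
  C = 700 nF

Step 1 — Angular frequency: ω = 2π·f = 2π·150 = 942.5 rad/s.
Step 2 — Component impedances:
  R: Z = R = 345 Ω
  L: Z = jωL = j·942.5·0.01 = 0 + j9.425 Ω
  C: Z = 1/(jωC) = -j/(ω·C) = 0 - j1516 Ω
Step 3 — Series combination: Z_total = R + L + C = 345 - j1506 Ω = 1545∠-77.1° Ω.

Z = 345 - j1506 Ω = 1545∠-77.1° Ω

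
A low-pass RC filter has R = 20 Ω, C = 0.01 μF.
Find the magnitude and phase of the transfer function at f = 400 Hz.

Step 1 — Angular frequency: ω = 2π·400 = 2513 rad/s.
Step 2 — Transfer function: H(jω) = 1/(1 + jωRC).
Step 3 — Denominator: 1 + jωRC = 1 + j·2513·20·1e-08 = 1 + j0.0005027.
Step 4 — H = 1 - j0.0005027.
Step 5 — Magnitude: |H| = 1 (-0.0 dB); phase: φ = -0.0°.

|H| = 1 (-0.0 dB), φ = -0.0°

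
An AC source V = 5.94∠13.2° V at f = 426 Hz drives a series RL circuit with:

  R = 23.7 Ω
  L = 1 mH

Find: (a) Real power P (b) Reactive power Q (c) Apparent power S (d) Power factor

Step 1 — Angular frequency: ω = 2π·f = 2π·426 = 2677 rad/s.
Step 2 — Component impedances:
  R: Z = R = 23.7 Ω
  L: Z = jωL = j·2677·0.001 = 0 + j2.677 Ω
Step 3 — Series combination: Z_total = R + L = 23.7 + j2.677 Ω = 23.85∠6.4° Ω.
Step 4 — Source phasor: V = 5.94∠13.2° V = 5.783 + j1.356 V.
Step 5 — Current: I = V / Z = 0.2473 + j0.0293 A = 0.249∠6.8° A.
Step 6 — Complex power: S = V·I* = 1.47 + j0.166 VA.
Step 7 — Real power: P = Re(S) = 1.47 W.
Step 8 — Reactive power: Q = Im(S) = 0.166 VAR.
Step 9 — Apparent power: |S| = 1.479 VA.
Step 10 — Power factor: PF = P/|S| = 0.9937 (lagging).

(a) P = 1.47 W  (b) Q = 0.166 VAR  (c) S = 1.479 VA  (d) PF = 0.9937 (lagging)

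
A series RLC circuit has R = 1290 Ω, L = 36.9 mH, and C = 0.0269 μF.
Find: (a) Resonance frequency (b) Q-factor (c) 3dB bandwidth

Step 1 — Resonance: ω₀ = 1/√(LC) = 1/√(0.0369·2.69e-08) = 3.174e+04 rad/s.
Step 2 — f₀ = ω₀/(2π) = 5052 Hz.
Step 3 — Series Q: Q = ω₀L/R = 3.174e+04·0.0369/1290 = 0.9079.
Step 4 — Bandwidth: Δω = ω₀/Q = 3.496e+04 rad/s; BW = Δω/(2π) = 5564 Hz.

(a) f₀ = 5052 Hz  (b) Q = 0.9079  (c) BW = 5564 Hz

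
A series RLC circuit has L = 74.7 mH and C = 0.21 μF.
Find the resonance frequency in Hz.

Step 1 — Resonance condition Im(Z)=0 gives ω₀ = 1/√(LC).
Step 2 — ω₀ = 1/√(0.0747·2.1e-07) = 7984 rad/s.
Step 3 — f₀ = ω₀/(2π) = 1271 Hz.

f₀ = 1271 Hz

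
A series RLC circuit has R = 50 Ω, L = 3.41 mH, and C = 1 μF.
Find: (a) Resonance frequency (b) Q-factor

Step 1 — Resonance condition Im(Z)=0 gives ω₀ = 1/√(LC).
Step 2 — ω₀ = 1/√(0.00341·1e-06) = 1.712e+04 rad/s.
Step 3 — f₀ = ω₀/(2π) = 2725 Hz.
Step 4 — Series Q: Q = ω₀L/R = 1.712e+04·0.00341/50 = 1.168.

(a) f₀ = 2725 Hz  (b) Q = 1.168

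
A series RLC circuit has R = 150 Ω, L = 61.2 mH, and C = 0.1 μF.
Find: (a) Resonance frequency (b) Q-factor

Step 1 — Resonance condition Im(Z)=0 gives ω₀ = 1/√(LC).
Step 2 — ω₀ = 1/√(0.0612·1e-07) = 1.278e+04 rad/s.
Step 3 — f₀ = ω₀/(2π) = 2034 Hz.
Step 4 — Series Q: Q = ω₀L/R = 1.278e+04·0.0612/150 = 5.215.

(a) f₀ = 2034 Hz  (b) Q = 5.215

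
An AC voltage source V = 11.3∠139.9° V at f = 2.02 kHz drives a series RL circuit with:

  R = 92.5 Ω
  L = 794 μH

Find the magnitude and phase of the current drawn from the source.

Step 1 — Angular frequency: ω = 2π·f = 2π·2020 = 1.269e+04 rad/s.
Step 2 — Component impedances:
  R: Z = R = 92.5 Ω
  L: Z = jωL = j·1.269e+04·0.000794 = 0 + j10.08 Ω
Step 3 — Series combination: Z_total = R + L = 92.5 + j10.08 Ω = 93.05∠6.2° Ω.
Step 4 — Source phasor: V = 11.3∠139.9° V = -8.644 + j7.279 V.
Step 5 — Ohm's law: I = V / Z_total = (-8.644 + j7.279) / (92.5 + j10.08) = -0.08388 + j0.08783 A.
Step 6 — Convert to polar: |I| = 0.1214 A, ∠I = 133.7°.

I = 0.1214∠133.7° A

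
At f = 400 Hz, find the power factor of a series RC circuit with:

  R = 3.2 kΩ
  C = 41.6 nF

Step 1 — Angular frequency: ω = 2π·f = 2π·400 = 2513 rad/s.
Step 2 — Component impedances:
  R: Z = R = 3200 Ω
  C: Z = 1/(jωC) = -j/(ω·C) = 0 - j9565 Ω
Step 3 — Series combination: Z_total = R + C = 3200 - j9565 Ω = 1.009e+04∠-71.5° Ω.
Step 4 — Power factor: PF = cos(φ) = Re(Z)/|Z| = 3200/10086 = 0.3173.
Step 5 — Type: Im(Z) = -9565 ⇒ leading (phase φ = -71.5°).

PF = 0.3173 (leading, φ = -71.5°)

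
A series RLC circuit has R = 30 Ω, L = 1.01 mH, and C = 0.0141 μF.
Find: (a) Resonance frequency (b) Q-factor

Step 1 — Resonance condition Im(Z)=0 gives ω₀ = 1/√(LC).
Step 2 — ω₀ = 1/√(0.00101·1.41e-08) = 2.65e+05 rad/s.
Step 3 — f₀ = ω₀/(2π) = 4.217e+04 Hz.
Step 4 — Series Q: Q = ω₀L/R = 2.65e+05·0.00101/30 = 8.921.

(a) f₀ = 4.217e+04 Hz  (b) Q = 8.921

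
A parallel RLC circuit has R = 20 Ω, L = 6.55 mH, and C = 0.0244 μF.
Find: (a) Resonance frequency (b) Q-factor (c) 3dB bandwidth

Step 1 — Resonance: ω₀ = 1/√(LC) = 1/√(0.00655·2.44e-08) = 7.91e+04 rad/s.
Step 2 — f₀ = ω₀/(2π) = 1.259e+04 Hz.
Step 3 — Parallel Q: Q = R/(ω₀L) = 20/(7.91e+04·0.00655) = 0.0386.
Step 4 — Bandwidth: Δω = ω₀/Q = 2.049e+06 rad/s; BW = Δω/(2π) = 3.261e+05 Hz.

(a) f₀ = 1.259e+04 Hz  (b) Q = 0.0386  (c) BW = 3.261e+05 Hz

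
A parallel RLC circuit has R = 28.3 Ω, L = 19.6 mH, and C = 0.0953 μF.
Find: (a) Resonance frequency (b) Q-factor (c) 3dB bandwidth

Step 1 — Resonance: ω₀ = 1/√(LC) = 1/√(0.0196·9.53e-08) = 2.314e+04 rad/s.
Step 2 — f₀ = ω₀/(2π) = 3683 Hz.
Step 3 — Parallel Q: Q = R/(ω₀L) = 28.3/(2.314e+04·0.0196) = 0.0624.
Step 4 — Bandwidth: Δω = ω₀/Q = 3.708e+05 rad/s; BW = Δω/(2π) = 5.901e+04 Hz.

(a) f₀ = 3683 Hz  (b) Q = 0.0624  (c) BW = 5.901e+04 Hz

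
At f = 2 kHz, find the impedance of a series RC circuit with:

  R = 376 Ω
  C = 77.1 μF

Step 1 — Angular frequency: ω = 2π·f = 2π·2000 = 1.257e+04 rad/s.
Step 2 — Component impedances:
  R: Z = R = 376 Ω
  C: Z = 1/(jωC) = -j/(ω·C) = 0 - j1.032 Ω
Step 3 — Series combination: Z_total = R + C = 376 - j1.032 Ω = 376∠-0.2° Ω.

Z = 376 - j1.032 Ω = 376∠-0.2° Ω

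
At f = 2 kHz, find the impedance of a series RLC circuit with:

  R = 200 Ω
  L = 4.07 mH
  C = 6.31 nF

Step 1 — Angular frequency: ω = 2π·f = 2π·2000 = 1.257e+04 rad/s.
Step 2 — Component impedances:
  R: Z = R = 200 Ω
  L: Z = jωL = j·1.257e+04·0.00407 = 0 + j51.15 Ω
  C: Z = 1/(jωC) = -j/(ω·C) = 0 - j1.261e+04 Ω
Step 3 — Series combination: Z_total = R + L + C = 200 - j1.256e+04 Ω = 1.256e+04∠-89.1° Ω.

Z = 200 - j1.256e+04 Ω = 1.256e+04∠-89.1° Ω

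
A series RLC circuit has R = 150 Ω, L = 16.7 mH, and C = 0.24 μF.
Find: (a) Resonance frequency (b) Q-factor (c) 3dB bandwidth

Step 1 — Resonance: ω₀ = 1/√(LC) = 1/√(0.0167·2.4e-07) = 1.58e+04 rad/s.
Step 2 — f₀ = ω₀/(2π) = 2514 Hz.
Step 3 — Series Q: Q = ω₀L/R = 1.58e+04·0.0167/150 = 1.759.
Step 4 — Bandwidth: Δω = ω₀/Q = 8982 rad/s; BW = Δω/(2π) = 1430 Hz.

(a) f₀ = 2514 Hz  (b) Q = 1.759  (c) BW = 1430 Hz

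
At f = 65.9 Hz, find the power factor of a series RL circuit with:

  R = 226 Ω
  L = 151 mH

Step 1 — Angular frequency: ω = 2π·f = 2π·65.9 = 414.1 rad/s.
Step 2 — Component impedances:
  R: Z = R = 226 Ω
  L: Z = jωL = j·414.1·0.151 = 0 + j62.52 Ω
Step 3 — Series combination: Z_total = R + L = 226 + j62.52 Ω = 234.5∠15.5° Ω.
Step 4 — Power factor: PF = cos(φ) = Re(Z)/|Z| = 226/234.5 = 0.9638.
Step 5 — Type: Im(Z) = 62.52 ⇒ lagging (phase φ = 15.5°).

PF = 0.9638 (lagging, φ = 15.5°)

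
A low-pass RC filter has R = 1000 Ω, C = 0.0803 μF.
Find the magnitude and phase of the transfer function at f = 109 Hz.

Step 1 — Angular frequency: ω = 2π·109 = 684.9 rad/s.
Step 2 — Transfer function: H(jω) = 1/(1 + jωRC).
Step 3 — Denominator: 1 + jωRC = 1 + j·684.9·1000·8.03e-08 = 1 + j0.05499.
Step 4 — H = 0.997 - j0.05483.
Step 5 — Magnitude: |H| = 0.9985 (-0.0 dB); phase: φ = -3.1°.

|H| = 0.9985 (-0.0 dB), φ = -3.1°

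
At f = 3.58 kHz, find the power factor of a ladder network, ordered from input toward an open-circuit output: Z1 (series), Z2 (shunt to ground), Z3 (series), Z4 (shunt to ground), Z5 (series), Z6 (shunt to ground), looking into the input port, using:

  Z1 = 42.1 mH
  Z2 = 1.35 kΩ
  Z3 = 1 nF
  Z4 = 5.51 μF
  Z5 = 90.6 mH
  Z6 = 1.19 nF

Step 1 — Angular frequency: ω = 2π·f = 2π·3580 = 2.249e+04 rad/s.
Step 2 — Component impedances:
  Z1: Z = jωL = j·2.249e+04·0.0421 = 0 + j947 Ω
  Z2: Z = R = 1350 Ω
  Z3: Z = 1/(jωC) = -j/(ω·C) = 0 - j4.446e+04 Ω
  Z4: Z = 1/(jωC) = -j/(ω·C) = 0 - j8.068 Ω
  Z5: Z = jωL = j·2.249e+04·0.0906 = 0 + j2038 Ω
  Z6: Z = 1/(jωC) = -j/(ω·C) = 0 - j3.736e+04 Ω
Step 3 — Ladder network (open output): work backward from the far end, alternating series and parallel combinations. Z_in = 1349 + j906 Ω = 1625∠33.9° Ω.
Step 4 — Power factor: PF = cos(φ) = Re(Z)/|Z| = 1348.8/1624.8 = 0.8301.
Step 5 — Type: Im(Z) = 906 ⇒ lagging (phase φ = 33.9°).

PF = 0.8301 (lagging, φ = 33.9°)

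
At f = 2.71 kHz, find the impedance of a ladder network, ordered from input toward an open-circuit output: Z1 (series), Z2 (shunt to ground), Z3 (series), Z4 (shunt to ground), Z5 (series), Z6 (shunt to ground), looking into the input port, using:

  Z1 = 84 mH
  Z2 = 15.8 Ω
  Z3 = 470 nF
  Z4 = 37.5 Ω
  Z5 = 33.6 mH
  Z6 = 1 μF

Step 1 — Angular frequency: ω = 2π·f = 2π·2710 = 1.703e+04 rad/s.
Step 2 — Component impedances:
  Z1: Z = jωL = j·1.703e+04·0.084 = 0 + j1430 Ω
  Z2: Z = R = 15.8 Ω
  Z3: Z = 1/(jωC) = -j/(ω·C) = 0 - j125 Ω
  Z4: Z = R = 37.5 Ω
  Z5: Z = jωL = j·1.703e+04·0.0336 = 0 + j572.1 Ω
  Z6: Z = 1/(jωC) = -j/(ω·C) = 0 - j58.73 Ω
Step 3 — Ladder network (open output): work backward from the far end, alternating series and parallel combinations. Z_in = 15.05 + j1429 Ω = 1429∠89.4° Ω.

Z = 15.05 + j1429 Ω = 1429∠89.4° Ω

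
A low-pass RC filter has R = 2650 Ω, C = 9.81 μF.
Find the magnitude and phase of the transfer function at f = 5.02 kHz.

Step 1 — Angular frequency: ω = 2π·5020 = 3.154e+04 rad/s.
Step 2 — Transfer function: H(jω) = 1/(1 + jωRC).
Step 3 — Denominator: 1 + jωRC = 1 + j·3.154e+04·2650·9.81e-06 = 1 + j820.
Step 4 — H = 1.487e-06 - j0.00122.
Step 5 — Magnitude: |H| = 0.00122 (-58.3 dB); phase: φ = -89.9°.

|H| = 0.00122 (-58.3 dB), φ = -89.9°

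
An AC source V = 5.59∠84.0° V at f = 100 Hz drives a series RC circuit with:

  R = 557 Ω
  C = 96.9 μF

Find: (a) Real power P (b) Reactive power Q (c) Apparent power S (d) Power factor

Step 1 — Angular frequency: ω = 2π·f = 2π·100 = 628.3 rad/s.
Step 2 — Component impedances:
  R: Z = R = 557 Ω
  C: Z = 1/(jωC) = -j/(ω·C) = 0 - j16.42 Ω
Step 3 — Series combination: Z_total = R + C = 557 - j16.42 Ω = 557.2∠-1.7° Ω.
Step 4 — Source phasor: V = 5.59∠84.0° V = 0.5843 + j5.559 V.
Step 5 — Current: I = V / Z = 0.0007541 + j0.01 A = 0.01003∠85.7° A.
Step 6 — Complex power: S = V·I* = 0.05605 - j0.001653 VA.
Step 7 — Real power: P = Re(S) = 0.05605 W.
Step 8 — Reactive power: Q = Im(S) = -0.001653 VAR.
Step 9 — Apparent power: |S| = 0.05608 VA.
Step 10 — Power factor: PF = P/|S| = 0.9996 (leading).

(a) P = 0.05605 W  (b) Q = -0.001653 VAR  (c) S = 0.05608 VA  (d) PF = 0.9996 (leading)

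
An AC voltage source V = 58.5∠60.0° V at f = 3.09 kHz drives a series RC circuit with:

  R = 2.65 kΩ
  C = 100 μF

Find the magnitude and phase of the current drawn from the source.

Step 1 — Angular frequency: ω = 2π·f = 2π·3090 = 1.942e+04 rad/s.
Step 2 — Component impedances:
  R: Z = R = 2650 Ω
  C: Z = 1/(jωC) = -j/(ω·C) = 0 - j0.5151 Ω
Step 3 — Series combination: Z_total = R + C = 2650 - j0.5151 Ω = 2650∠-0.0° Ω.
Step 4 — Source phasor: V = 58.5∠60.0° V = 29.25 + j50.66 V.
Step 5 — Ohm's law: I = V / Z_total = (29.25 + j50.66) / (2650 - j0.5151) = 0.01103 + j0.01912 A.
Step 6 — Convert to polar: |I| = 0.02208 A, ∠I = 60.0°.

I = 0.02208∠60.0° A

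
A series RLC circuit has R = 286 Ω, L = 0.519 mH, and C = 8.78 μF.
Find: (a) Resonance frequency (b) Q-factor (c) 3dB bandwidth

Step 1 — Resonance: ω₀ = 1/√(LC) = 1/√(0.000519·8.78e-06) = 1.481e+04 rad/s.
Step 2 — f₀ = ω₀/(2π) = 2358 Hz.
Step 3 — Series Q: Q = ω₀L/R = 1.481e+04·0.000519/286 = 0.02688.
Step 4 — Bandwidth: Δω = ω₀/Q = 5.511e+05 rad/s; BW = Δω/(2π) = 8.77e+04 Hz.

(a) f₀ = 2358 Hz  (b) Q = 0.02688  (c) BW = 8.77e+04 Hz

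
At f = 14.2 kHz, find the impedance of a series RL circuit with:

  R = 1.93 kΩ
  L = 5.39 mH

Step 1 — Angular frequency: ω = 2π·f = 2π·1.42e+04 = 8.922e+04 rad/s.
Step 2 — Component impedances:
  R: Z = R = 1930 Ω
  L: Z = jωL = j·8.922e+04·0.00539 = 0 + j480.9 Ω
Step 3 — Series combination: Z_total = R + L = 1930 + j480.9 Ω = 1989∠14.0° Ω.

Z = 1930 + j480.9 Ω = 1989∠14.0° Ω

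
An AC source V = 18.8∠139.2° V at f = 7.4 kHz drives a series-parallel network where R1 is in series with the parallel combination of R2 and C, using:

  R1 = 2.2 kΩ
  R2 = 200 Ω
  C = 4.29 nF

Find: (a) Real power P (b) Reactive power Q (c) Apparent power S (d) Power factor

Step 1 — Angular frequency: ω = 2π·f = 2π·7400 = 4.65e+04 rad/s.
Step 2 — Component impedances:
  R1: Z = R = 2200 Ω
  R2: Z = R = 200 Ω
  C: Z = 1/(jωC) = -j/(ω·C) = 0 - j5013 Ω
Step 3 — Parallel branch: R2 || C = 1/(1/R2 + 1/C) = 199.7 - j7.966 Ω.
Step 4 — Series with R1: Z_total = R1 + (R2 || C) = 2400 - j7.966 Ω = 2400∠-0.2° Ω.
Step 5 — Source phasor: V = 18.8∠139.2° V = -14.23 + j12.28 V.
Step 6 — Current: I = V / Z = -0.005948 + j0.005099 A = 0.007834∠139.4° A.
Step 7 — Complex power: S = V·I* = 0.1473 - j0.0004889 VA.
Step 8 — Real power: P = Re(S) = 0.1473 W.
Step 9 — Reactive power: Q = Im(S) = -0.0004889 VAR.
Step 10 — Apparent power: |S| = 0.1473 VA.
Step 11 — Power factor: PF = P/|S| = 1 (leading).

(a) P = 0.1473 W  (b) Q = -0.0004889 VAR  (c) S = 0.1473 VA  (d) PF = 1 (leading)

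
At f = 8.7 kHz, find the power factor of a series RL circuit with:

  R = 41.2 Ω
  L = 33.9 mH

Step 1 — Angular frequency: ω = 2π·f = 2π·8700 = 5.466e+04 rad/s.
Step 2 — Component impedances:
  R: Z = R = 41.2 Ω
  L: Z = jωL = j·5.466e+04·0.0339 = 0 + j1853 Ω
Step 3 — Series combination: Z_total = R + L = 41.2 + j1853 Ω = 1854∠88.7° Ω.
Step 4 — Power factor: PF = cos(φ) = Re(Z)/|Z| = 41.2/1853.6 = 0.02223.
Step 5 — Type: Im(Z) = 1853 ⇒ lagging (phase φ = 88.7°).

PF = 0.02223 (lagging, φ = 88.7°)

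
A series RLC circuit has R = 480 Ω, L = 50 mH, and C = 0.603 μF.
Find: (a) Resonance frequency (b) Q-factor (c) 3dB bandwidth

Step 1 — Resonance: ω₀ = 1/√(LC) = 1/√(0.05·6.03e-07) = 5759 rad/s.
Step 2 — f₀ = ω₀/(2π) = 916.6 Hz.
Step 3 — Series Q: Q = ω₀L/R = 5759·0.05/480 = 0.5999.
Step 4 — Bandwidth: Δω = ω₀/Q = 9600 rad/s; BW = Δω/(2π) = 1528 Hz.

(a) f₀ = 916.6 Hz  (b) Q = 0.5999  (c) BW = 1528 Hz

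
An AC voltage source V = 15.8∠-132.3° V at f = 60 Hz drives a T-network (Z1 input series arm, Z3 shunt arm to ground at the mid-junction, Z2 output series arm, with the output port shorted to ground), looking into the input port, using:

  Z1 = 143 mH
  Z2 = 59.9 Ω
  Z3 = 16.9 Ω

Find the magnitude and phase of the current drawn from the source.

Step 1 — Angular frequency: ω = 2π·f = 2π·60 = 377 rad/s.
Step 2 — Component impedances:
  Z1: Z = jωL = j·377·0.143 = 0 + j53.91 Ω
  Z2: Z = R = 59.9 Ω
  Z3: Z = R = 16.9 Ω
Step 3 — With the output port shorted to ground, the output series arm Z2 runs from the junction to ground; the shunt arm Z3 also runs from the junction to ground. They appear in parallel: Z3 || Z2 = 13.18 Ω.
Step 4 — Series with input arm Z1: Z_in = Z1 + (Z3 || Z2) = 13.18 + j53.91 Ω = 55.5∠76.3° Ω.
Step 5 — Source phasor: V = 15.8∠-132.3° V = -10.63 - j11.69 V.
Step 6 — Ohm's law: I = V / Z_total = (-10.63 - j11.69) / (13.18 + j53.91) = -0.2501 + j0.1361 A.
Step 7 — Convert to polar: |I| = 0.2847 A, ∠I = 151.4°.

I = 0.2847∠151.4° A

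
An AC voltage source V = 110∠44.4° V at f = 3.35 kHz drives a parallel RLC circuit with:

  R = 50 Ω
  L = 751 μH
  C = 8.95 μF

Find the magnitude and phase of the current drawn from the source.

Step 1 — Angular frequency: ω = 2π·f = 2π·3350 = 2.105e+04 rad/s.
Step 2 — Component impedances:
  R: Z = R = 50 Ω
  L: Z = jωL = j·2.105e+04·0.000751 = 0 + j15.81 Ω
  C: Z = 1/(jωC) = -j/(ω·C) = 0 - j5.308 Ω
Step 3 — Parallel combination: 1/Z_total = 1/R + 1/L + 1/C; Z_total = 1.246 - j7.793 Ω = 7.892∠-80.9° Ω.
Step 4 — Source phasor: V = 110∠44.4° V = 78.59 + j76.96 V.
Step 5 — Ohm's law: I = V / Z_total = (78.59 + j76.96) / (1.246 - j7.793) = -8.058 + j11.37 A.
Step 6 — Convert to polar: |I| = 13.94 A, ∠I = 125.3°.

I = 13.94∠125.3° A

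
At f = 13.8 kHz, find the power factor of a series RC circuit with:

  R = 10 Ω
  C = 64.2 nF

Step 1 — Angular frequency: ω = 2π·f = 2π·1.38e+04 = 8.671e+04 rad/s.
Step 2 — Component impedances:
  R: Z = R = 10 Ω
  C: Z = 1/(jωC) = -j/(ω·C) = 0 - j179.6 Ω
Step 3 — Series combination: Z_total = R + C = 10 - j179.6 Ω = 179.9∠-86.8° Ω.
Step 4 — Power factor: PF = cos(φ) = Re(Z)/|Z| = 10/179.92 = 0.05558.
Step 5 — Type: Im(Z) = -179.6 ⇒ leading (phase φ = -86.8°).

PF = 0.05558 (leading, φ = -86.8°)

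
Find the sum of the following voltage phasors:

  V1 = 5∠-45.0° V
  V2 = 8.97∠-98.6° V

Step 1 — Convert each phasor to rectangular form:
  V1 = 5·(cos(-45.0°) + j·sin(-45.0°)) = 3.536 - j3.536 V
  V2 = 8.97·(cos(-98.6°) + j·sin(-98.6°)) = -1.341 - j8.869 V
Step 2 — Sum components: V_total = 2.194 - j12.4 V.
Step 3 — Convert to polar: |V_total| = 12.6 V, ∠V_total = -80.0°.

V_total = 12.6∠-80.0° V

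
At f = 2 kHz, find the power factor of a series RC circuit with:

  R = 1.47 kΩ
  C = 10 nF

Step 1 — Angular frequency: ω = 2π·f = 2π·2000 = 1.257e+04 rad/s.
Step 2 — Component impedances:
  R: Z = R = 1470 Ω
  C: Z = 1/(jωC) = -j/(ω·C) = 0 - j7958 Ω
Step 3 — Series combination: Z_total = R + C = 1470 - j7958 Ω = 8092∠-79.5° Ω.
Step 4 — Power factor: PF = cos(φ) = Re(Z)/|Z| = 1470/8092 = 0.1817.
Step 5 — Type: Im(Z) = -7958 ⇒ leading (phase φ = -79.5°).

PF = 0.1817 (leading, φ = -79.5°)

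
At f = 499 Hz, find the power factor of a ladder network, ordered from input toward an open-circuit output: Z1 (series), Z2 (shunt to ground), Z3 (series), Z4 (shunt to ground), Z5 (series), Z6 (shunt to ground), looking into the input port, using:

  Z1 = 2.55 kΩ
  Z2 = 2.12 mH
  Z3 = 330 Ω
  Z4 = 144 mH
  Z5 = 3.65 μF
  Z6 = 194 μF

Step 1 — Angular frequency: ω = 2π·f = 2π·499 = 3135 rad/s.
Step 2 — Component impedances:
  Z1: Z = R = 2550 Ω
  Z2: Z = jωL = j·3135·0.00212 = 0 + j6.647 Ω
  Z3: Z = R = 330 Ω
  Z4: Z = jωL = j·3135·0.144 = 0 + j451.5 Ω
  Z5: Z = 1/(jωC) = -j/(ω·C) = 0 - j87.38 Ω
  Z6: Z = 1/(jωC) = -j/(ω·C) = 0 - j1.644 Ω
Step 3 — Ladder network (open output): work backward from the far end, alternating series and parallel combinations. Z_in = 2550 + j6.685 Ω = 2550∠0.2° Ω.
Step 4 — Power factor: PF = cos(φ) = Re(Z)/|Z| = 2550/2550 = 1.
Step 5 — Type: Im(Z) = 6.685 ⇒ lagging (phase φ = 0.2°).

PF = 1 (lagging, φ = 0.2°)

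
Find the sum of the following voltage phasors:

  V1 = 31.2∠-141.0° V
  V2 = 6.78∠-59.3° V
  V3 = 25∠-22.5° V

Step 1 — Convert each phasor to rectangular form:
  V1 = 31.2·(cos(-141.0°) + j·sin(-141.0°)) = -24.25 - j19.63 V
  V2 = 6.78·(cos(-59.3°) + j·sin(-59.3°)) = 3.461 - j5.83 V
  V3 = 25·(cos(-22.5°) + j·sin(-22.5°)) = 23.1 - j9.567 V
Step 2 — Sum components: V_total = 2.312 - j35.03 V.
Step 3 — Convert to polar: |V_total| = 35.11 V, ∠V_total = -86.2°.

V_total = 35.11∠-86.2° V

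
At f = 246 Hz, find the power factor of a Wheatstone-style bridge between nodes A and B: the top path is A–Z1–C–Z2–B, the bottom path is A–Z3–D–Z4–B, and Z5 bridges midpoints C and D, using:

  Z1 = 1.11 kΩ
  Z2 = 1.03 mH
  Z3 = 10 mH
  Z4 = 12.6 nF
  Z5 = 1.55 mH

Step 1 — Angular frequency: ω = 2π·f = 2π·246 = 1546 rad/s.
Step 2 — Component impedances:
  Z1: Z = R = 1110 Ω
  Z2: Z = jωL = j·1546·0.00103 = 0 + j1.592 Ω
  Z3: Z = jωL = j·1546·0.01 = 0 + j15.46 Ω
  Z4: Z = 1/(jωC) = -j/(ω·C) = 0 - j5.135e+04 Ω
  Z5: Z = jωL = j·1546·0.00155 = 0 + j2.396 Ω
Step 3 — Bridge requires nodal analysis (the Z5 bridge couples midpoints C and D, so the two paths cannot be reduced to a simple series/parallel combination). Setting node B to ground and injecting 1 A at node A, the 3-node admittance system at A, C, D solves to V_A = Z_AB = 0.2871 + j19.44 Ω = 19.44∠89.2° Ω.
Step 4 — Power factor: PF = cos(φ) = Re(Z)/|Z| = 0.28706/19.442 = 0.01476.
Step 5 — Type: Im(Z) = 19.44 ⇒ lagging (phase φ = 89.2°).

PF = 0.01476 (lagging, φ = 89.2°)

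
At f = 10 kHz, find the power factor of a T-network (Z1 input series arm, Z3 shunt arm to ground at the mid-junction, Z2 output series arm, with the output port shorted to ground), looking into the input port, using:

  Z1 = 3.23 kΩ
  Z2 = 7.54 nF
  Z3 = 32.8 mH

Step 1 — Angular frequency: ω = 2π·f = 2π·1e+04 = 6.283e+04 rad/s.
Step 2 — Component impedances:
  Z1: Z = R = 3230 Ω
  Z2: Z = 1/(jωC) = -j/(ω·C) = 0 - j2111 Ω
  Z3: Z = jωL = j·6.283e+04·0.0328 = 0 + j2061 Ω
Step 3 — With the output port shorted to ground, the output series arm Z2 runs from the junction to ground; the shunt arm Z3 also runs from the junction to ground. They appear in parallel: Z3 || Z2 = 0 + j8.714e+04 Ω.
Step 4 — Series with input arm Z1: Z_in = Z1 + (Z3 || Z2) = 3230 + j8.714e+04 Ω = 8.72e+04∠87.9° Ω.
Step 5 — Power factor: PF = cos(φ) = Re(Z)/|Z| = 3230/8.72e+04 = 0.03704.
Step 6 — Type: Im(Z) = 8.714e+04 ⇒ lagging (phase φ = 87.9°).

PF = 0.03704 (lagging, φ = 87.9°)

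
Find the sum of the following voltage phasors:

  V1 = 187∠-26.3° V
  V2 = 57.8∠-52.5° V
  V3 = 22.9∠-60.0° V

Step 1 — Convert each phasor to rectangular form:
  V1 = 187·(cos(-26.3°) + j·sin(-26.3°)) = 167.6 - j82.85 V
  V2 = 57.8·(cos(-52.5°) + j·sin(-52.5°)) = 35.19 - j45.86 V
  V3 = 22.9·(cos(-60.0°) + j·sin(-60.0°)) = 11.45 - j19.83 V
Step 2 — Sum components: V_total = 214.3 - j148.5 V.
Step 3 — Convert to polar: |V_total| = 260.7 V, ∠V_total = -34.7°.

V_total = 260.7∠-34.7° V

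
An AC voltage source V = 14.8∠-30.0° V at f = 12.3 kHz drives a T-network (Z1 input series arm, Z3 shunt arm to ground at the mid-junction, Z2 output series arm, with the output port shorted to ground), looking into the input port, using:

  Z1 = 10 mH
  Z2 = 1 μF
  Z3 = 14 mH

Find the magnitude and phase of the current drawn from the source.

Step 1 — Angular frequency: ω = 2π·f = 2π·1.23e+04 = 7.728e+04 rad/s.
Step 2 — Component impedances:
  Z1: Z = jωL = j·7.728e+04·0.01 = 0 + j772.8 Ω
  Z2: Z = 1/(jωC) = -j/(ω·C) = 0 - j12.94 Ω
  Z3: Z = jωL = j·7.728e+04·0.014 = 0 + j1082 Ω
Step 3 — With the output port shorted to ground, the output series arm Z2 runs from the junction to ground; the shunt arm Z3 also runs from the junction to ground. They appear in parallel: Z3 || Z2 = 0 - j13.1 Ω.
Step 4 — Series with input arm Z1: Z_in = Z1 + (Z3 || Z2) = 0 + j759.7 Ω = 759.7∠90.0° Ω.
Step 5 — Source phasor: V = 14.8∠-30.0° V = 12.82 - j7.4 V.
Step 6 — Ohm's law: I = V / Z_total = (12.82 - j7.4) / (0 + j759.7) = -0.00974 - j0.01687 A.
Step 7 — Convert to polar: |I| = 0.01948 A, ∠I = -120.0°.

I = 0.01948∠-120.0° A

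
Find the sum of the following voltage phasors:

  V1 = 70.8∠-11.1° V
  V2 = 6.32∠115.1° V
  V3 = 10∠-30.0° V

Step 1 — Convert each phasor to rectangular form:
  V1 = 70.8·(cos(-11.1°) + j·sin(-11.1°)) = 69.48 - j13.63 V
  V2 = 6.32·(cos(115.1°) + j·sin(115.1°)) = -2.681 + j5.723 V
  V3 = 10·(cos(-30.0°) + j·sin(-30.0°)) = 8.66 - j5 V
Step 2 — Sum components: V_total = 75.45 - j12.91 V.
Step 3 — Convert to polar: |V_total| = 76.55 V, ∠V_total = -9.7°.

V_total = 76.55∠-9.7° V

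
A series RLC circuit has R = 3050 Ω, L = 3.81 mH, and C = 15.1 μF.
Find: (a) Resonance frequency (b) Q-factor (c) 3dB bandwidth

Step 1 — Resonance: ω₀ = 1/√(LC) = 1/√(0.00381·1.51e-05) = 4169 rad/s.
Step 2 — f₀ = ω₀/(2π) = 663.5 Hz.
Step 3 — Series Q: Q = ω₀L/R = 4169·0.00381/3050 = 0.005208.
Step 4 — Bandwidth: Δω = ω₀/Q = 8.005e+05 rad/s; BW = Δω/(2π) = 1.274e+05 Hz.

(a) f₀ = 663.5 Hz  (b) Q = 0.005208  (c) BW = 1.274e+05 Hz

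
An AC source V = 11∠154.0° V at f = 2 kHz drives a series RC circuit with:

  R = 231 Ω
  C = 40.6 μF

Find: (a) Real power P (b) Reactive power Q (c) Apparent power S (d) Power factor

Step 1 — Angular frequency: ω = 2π·f = 2π·2000 = 1.257e+04 rad/s.
Step 2 — Component impedances:
  R: Z = R = 231 Ω
  C: Z = 1/(jωC) = -j/(ω·C) = 0 - j1.96 Ω
Step 3 — Series combination: Z_total = R + C = 231 - j1.96 Ω = 231∠-0.5° Ω.
Step 4 — Source phasor: V = 11∠154.0° V = -9.887 + j4.822 V.
Step 5 — Current: I = V / Z = -0.04297 + j0.02051 A = 0.04762∠154.5° A.
Step 6 — Complex power: S = V·I* = 0.5238 - j0.004444 VA.
Step 7 — Real power: P = Re(S) = 0.5238 W.
Step 8 — Reactive power: Q = Im(S) = -0.004444 VAR.
Step 9 — Apparent power: |S| = 0.5238 VA.
Step 10 — Power factor: PF = P/|S| = 1 (leading).

(a) P = 0.5238 W  (b) Q = -0.004444 VAR  (c) S = 0.5238 VA  (d) PF = 1 (leading)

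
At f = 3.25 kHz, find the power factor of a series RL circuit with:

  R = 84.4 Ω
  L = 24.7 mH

Step 1 — Angular frequency: ω = 2π·f = 2π·3250 = 2.042e+04 rad/s.
Step 2 — Component impedances:
  R: Z = R = 84.4 Ω
  L: Z = jωL = j·2.042e+04·0.0247 = 0 + j504.4 Ω
Step 3 — Series combination: Z_total = R + L = 84.4 + j504.4 Ω = 511.4∠80.5° Ω.
Step 4 — Power factor: PF = cos(φ) = Re(Z)/|Z| = 84.4/511.4 = 0.165.
Step 5 — Type: Im(Z) = 504.4 ⇒ lagging (phase φ = 80.5°).

PF = 0.165 (lagging, φ = 80.5°)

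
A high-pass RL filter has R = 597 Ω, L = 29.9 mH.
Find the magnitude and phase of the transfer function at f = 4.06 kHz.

Step 1 — Angular frequency: ω = 2π·4060 = 2.551e+04 rad/s.
Step 2 — Transfer function: H(jω) = jωL/(R + jωL).
Step 3 — Numerator jωL = j·762.7; denominator R + jωL = 597 + j762.7.
Step 4 — H = 0.6201 + j0.4854.
Step 5 — Magnitude: |H| = 0.7875 (-2.1 dB); phase: φ = 38.1°.

|H| = 0.7875 (-2.1 dB), φ = 38.1°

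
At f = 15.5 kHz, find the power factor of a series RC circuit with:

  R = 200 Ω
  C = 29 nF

Step 1 — Angular frequency: ω = 2π·f = 2π·1.55e+04 = 9.739e+04 rad/s.
Step 2 — Component impedances:
  R: Z = R = 200 Ω
  C: Z = 1/(jωC) = -j/(ω·C) = 0 - j354.1 Ω
Step 3 — Series combination: Z_total = R + C = 200 - j354.1 Ω = 406.7∠-60.5° Ω.
Step 4 — Power factor: PF = cos(φ) = Re(Z)/|Z| = 200/406.7 = 0.4918.
Step 5 — Type: Im(Z) = -354.1 ⇒ leading (phase φ = -60.5°).

PF = 0.4918 (leading, φ = -60.5°)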